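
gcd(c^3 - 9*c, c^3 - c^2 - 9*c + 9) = c^2 - 9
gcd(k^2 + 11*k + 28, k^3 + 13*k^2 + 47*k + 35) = k + 7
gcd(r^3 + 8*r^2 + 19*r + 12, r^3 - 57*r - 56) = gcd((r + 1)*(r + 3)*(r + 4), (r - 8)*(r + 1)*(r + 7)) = r + 1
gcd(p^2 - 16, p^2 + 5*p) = 1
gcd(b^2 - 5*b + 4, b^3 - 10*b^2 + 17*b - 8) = b - 1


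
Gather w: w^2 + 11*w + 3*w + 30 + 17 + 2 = w^2 + 14*w + 49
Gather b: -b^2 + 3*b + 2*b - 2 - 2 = -b^2 + 5*b - 4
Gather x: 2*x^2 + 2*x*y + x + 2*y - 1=2*x^2 + x*(2*y + 1) + 2*y - 1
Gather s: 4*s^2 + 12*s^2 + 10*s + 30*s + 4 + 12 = 16*s^2 + 40*s + 16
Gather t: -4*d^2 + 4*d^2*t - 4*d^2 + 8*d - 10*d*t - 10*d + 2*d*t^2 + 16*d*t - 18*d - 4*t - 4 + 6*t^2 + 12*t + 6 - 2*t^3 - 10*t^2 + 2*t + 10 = -8*d^2 - 20*d - 2*t^3 + t^2*(2*d - 4) + t*(4*d^2 + 6*d + 10) + 12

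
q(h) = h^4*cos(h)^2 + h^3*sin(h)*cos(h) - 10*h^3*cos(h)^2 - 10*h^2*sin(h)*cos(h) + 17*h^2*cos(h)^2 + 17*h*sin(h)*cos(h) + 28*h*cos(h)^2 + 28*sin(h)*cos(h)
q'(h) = -2*h^4*sin(h)*cos(h) - h^3*sin(h)^2 + 20*h^3*sin(h)*cos(h) + 5*h^3*cos(h)^2 + 10*h^2*sin(h)^2 - 31*h^2*sin(h)*cos(h) - 40*h^2*cos(h)^2 - 17*h*sin(h)^2 - 76*h*sin(h)*cos(h) + 51*h*cos(h)^2 - 28*sin(h)^2 + 17*sin(h)*cos(h) + 56*cos(h)^2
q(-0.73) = -8.91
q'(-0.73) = -30.54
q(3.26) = 39.28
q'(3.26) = -40.30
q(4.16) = -3.73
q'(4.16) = -13.62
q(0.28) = 16.77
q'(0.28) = 58.00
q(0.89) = 30.23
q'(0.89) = -23.17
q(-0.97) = -0.92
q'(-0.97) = -31.57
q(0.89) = 30.23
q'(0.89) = -23.17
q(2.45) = 23.41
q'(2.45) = 64.07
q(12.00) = 4207.99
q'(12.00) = 7932.96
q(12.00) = 4207.99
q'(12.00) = 7932.96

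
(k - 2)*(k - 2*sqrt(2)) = k^2 - 2*sqrt(2)*k - 2*k + 4*sqrt(2)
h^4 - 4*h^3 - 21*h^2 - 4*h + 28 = (h - 7)*(h - 1)*(h + 2)^2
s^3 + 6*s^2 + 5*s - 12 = (s - 1)*(s + 3)*(s + 4)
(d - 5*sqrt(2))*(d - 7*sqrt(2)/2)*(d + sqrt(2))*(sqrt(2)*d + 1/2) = sqrt(2)*d^4 - 29*d^3/2 + 57*sqrt(2)*d^2/4 + 79*d + 35*sqrt(2)/2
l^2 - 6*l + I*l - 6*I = (l - 6)*(l + I)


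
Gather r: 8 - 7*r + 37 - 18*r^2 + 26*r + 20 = -18*r^2 + 19*r + 65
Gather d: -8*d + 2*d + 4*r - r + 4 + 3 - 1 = -6*d + 3*r + 6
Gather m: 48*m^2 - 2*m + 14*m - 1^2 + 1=48*m^2 + 12*m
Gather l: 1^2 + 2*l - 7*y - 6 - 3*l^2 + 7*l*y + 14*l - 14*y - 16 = -3*l^2 + l*(7*y + 16) - 21*y - 21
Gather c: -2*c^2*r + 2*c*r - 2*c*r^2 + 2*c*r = -2*c^2*r + c*(-2*r^2 + 4*r)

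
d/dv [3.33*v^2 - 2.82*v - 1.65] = 6.66*v - 2.82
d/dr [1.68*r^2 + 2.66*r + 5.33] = 3.36*r + 2.66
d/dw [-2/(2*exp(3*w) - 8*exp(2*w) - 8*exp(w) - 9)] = (12*exp(2*w) - 32*exp(w) - 16)*exp(w)/(-2*exp(3*w) + 8*exp(2*w) + 8*exp(w) + 9)^2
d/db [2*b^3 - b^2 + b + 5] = 6*b^2 - 2*b + 1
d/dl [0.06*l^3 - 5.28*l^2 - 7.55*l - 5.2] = 0.18*l^2 - 10.56*l - 7.55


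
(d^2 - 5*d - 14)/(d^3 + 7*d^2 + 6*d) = (d^2 - 5*d - 14)/(d*(d^2 + 7*d + 6))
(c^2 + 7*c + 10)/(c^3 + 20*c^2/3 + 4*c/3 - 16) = 3*(c + 5)/(3*c^2 + 14*c - 24)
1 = 1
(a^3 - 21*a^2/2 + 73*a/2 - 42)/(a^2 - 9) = (a^2 - 15*a/2 + 14)/(a + 3)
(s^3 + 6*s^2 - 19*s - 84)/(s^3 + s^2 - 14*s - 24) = (s + 7)/(s + 2)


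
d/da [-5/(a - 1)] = 5/(a - 1)^2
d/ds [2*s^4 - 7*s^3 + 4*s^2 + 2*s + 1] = 8*s^3 - 21*s^2 + 8*s + 2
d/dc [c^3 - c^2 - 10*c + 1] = 3*c^2 - 2*c - 10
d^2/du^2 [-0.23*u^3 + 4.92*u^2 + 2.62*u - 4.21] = 9.84 - 1.38*u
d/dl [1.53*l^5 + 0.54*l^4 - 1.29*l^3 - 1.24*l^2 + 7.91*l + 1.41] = 7.65*l^4 + 2.16*l^3 - 3.87*l^2 - 2.48*l + 7.91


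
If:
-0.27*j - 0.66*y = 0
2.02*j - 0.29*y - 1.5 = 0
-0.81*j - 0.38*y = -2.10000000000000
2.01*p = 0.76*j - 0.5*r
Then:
No Solution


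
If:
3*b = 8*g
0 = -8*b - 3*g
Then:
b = 0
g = 0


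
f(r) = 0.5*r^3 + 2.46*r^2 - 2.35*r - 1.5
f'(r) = 1.5*r^2 + 4.92*r - 2.35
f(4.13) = 65.98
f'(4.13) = 43.55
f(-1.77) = 7.59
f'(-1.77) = -6.36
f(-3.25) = 14.96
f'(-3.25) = -2.50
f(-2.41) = 11.45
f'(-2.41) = -5.50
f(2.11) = 9.19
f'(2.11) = 14.71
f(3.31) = 35.81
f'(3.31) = 30.37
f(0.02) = -1.55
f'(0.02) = -2.25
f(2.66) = 19.07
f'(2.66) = 21.35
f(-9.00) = -145.59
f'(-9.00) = 74.87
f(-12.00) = -483.06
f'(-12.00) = 154.61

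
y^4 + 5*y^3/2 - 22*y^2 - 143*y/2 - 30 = (y - 5)*(y + 1/2)*(y + 3)*(y + 4)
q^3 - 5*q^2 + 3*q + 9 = (q - 3)^2*(q + 1)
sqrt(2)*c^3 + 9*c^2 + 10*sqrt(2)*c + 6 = (c + sqrt(2))*(c + 3*sqrt(2))*(sqrt(2)*c + 1)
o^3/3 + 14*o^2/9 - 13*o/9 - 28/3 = (o/3 + 1)*(o - 7/3)*(o + 4)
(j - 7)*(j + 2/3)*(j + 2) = j^3 - 13*j^2/3 - 52*j/3 - 28/3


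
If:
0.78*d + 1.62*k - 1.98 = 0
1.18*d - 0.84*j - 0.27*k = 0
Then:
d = 2.53846153846154 - 2.07692307692308*k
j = 3.56593406593407 - 3.23901098901099*k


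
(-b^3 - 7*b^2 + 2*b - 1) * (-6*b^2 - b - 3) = 6*b^5 + 43*b^4 - 2*b^3 + 25*b^2 - 5*b + 3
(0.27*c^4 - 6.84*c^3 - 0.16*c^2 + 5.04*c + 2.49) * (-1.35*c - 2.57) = -0.3645*c^5 + 8.5401*c^4 + 17.7948*c^3 - 6.3928*c^2 - 16.3143*c - 6.3993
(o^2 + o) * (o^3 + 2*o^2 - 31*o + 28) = o^5 + 3*o^4 - 29*o^3 - 3*o^2 + 28*o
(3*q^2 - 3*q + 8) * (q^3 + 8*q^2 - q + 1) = 3*q^5 + 21*q^4 - 19*q^3 + 70*q^2 - 11*q + 8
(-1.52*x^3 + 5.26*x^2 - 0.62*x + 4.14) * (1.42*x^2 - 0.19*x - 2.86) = -2.1584*x^5 + 7.758*x^4 + 2.4674*x^3 - 9.047*x^2 + 0.9866*x - 11.8404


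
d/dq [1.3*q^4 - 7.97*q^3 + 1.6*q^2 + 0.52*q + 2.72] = 5.2*q^3 - 23.91*q^2 + 3.2*q + 0.52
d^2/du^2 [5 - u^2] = -2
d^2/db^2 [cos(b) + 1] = -cos(b)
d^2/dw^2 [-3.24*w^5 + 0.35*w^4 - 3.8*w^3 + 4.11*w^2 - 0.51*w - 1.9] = -64.8*w^3 + 4.2*w^2 - 22.8*w + 8.22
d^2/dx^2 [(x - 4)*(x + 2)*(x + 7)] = 6*x + 10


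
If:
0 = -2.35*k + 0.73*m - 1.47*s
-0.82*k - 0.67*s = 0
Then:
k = -0.817073170731707*s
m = -0.616605412629469*s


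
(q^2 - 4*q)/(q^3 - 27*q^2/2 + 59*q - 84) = 2*q/(2*q^2 - 19*q + 42)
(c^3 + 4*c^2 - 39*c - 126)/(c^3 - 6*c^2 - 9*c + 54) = (c + 7)/(c - 3)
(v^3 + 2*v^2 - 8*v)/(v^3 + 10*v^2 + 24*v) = (v - 2)/(v + 6)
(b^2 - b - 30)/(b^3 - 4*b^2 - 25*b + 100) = (b - 6)/(b^2 - 9*b + 20)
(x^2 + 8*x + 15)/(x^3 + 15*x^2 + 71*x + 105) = 1/(x + 7)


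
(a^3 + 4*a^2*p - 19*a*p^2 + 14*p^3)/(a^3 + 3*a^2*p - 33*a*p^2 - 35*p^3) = (-a^2 + 3*a*p - 2*p^2)/(-a^2 + 4*a*p + 5*p^2)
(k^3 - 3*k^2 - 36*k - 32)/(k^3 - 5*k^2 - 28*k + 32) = (k + 1)/(k - 1)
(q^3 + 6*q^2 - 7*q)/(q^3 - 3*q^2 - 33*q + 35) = q*(q + 7)/(q^2 - 2*q - 35)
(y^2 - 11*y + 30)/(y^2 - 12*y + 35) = (y - 6)/(y - 7)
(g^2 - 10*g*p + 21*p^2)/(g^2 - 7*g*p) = (g - 3*p)/g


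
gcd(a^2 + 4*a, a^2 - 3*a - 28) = a + 4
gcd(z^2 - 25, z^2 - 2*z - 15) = z - 5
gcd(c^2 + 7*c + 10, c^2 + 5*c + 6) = c + 2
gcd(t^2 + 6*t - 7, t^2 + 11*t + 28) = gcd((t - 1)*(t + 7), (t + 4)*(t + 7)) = t + 7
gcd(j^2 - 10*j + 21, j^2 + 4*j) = 1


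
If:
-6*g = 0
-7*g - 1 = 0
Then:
No Solution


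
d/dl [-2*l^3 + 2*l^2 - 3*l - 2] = -6*l^2 + 4*l - 3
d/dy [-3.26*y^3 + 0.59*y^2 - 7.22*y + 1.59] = -9.78*y^2 + 1.18*y - 7.22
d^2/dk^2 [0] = 0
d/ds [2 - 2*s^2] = -4*s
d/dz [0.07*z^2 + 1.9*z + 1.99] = 0.14*z + 1.9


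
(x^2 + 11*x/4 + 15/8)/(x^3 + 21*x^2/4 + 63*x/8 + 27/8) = (4*x + 5)/(4*x^2 + 15*x + 9)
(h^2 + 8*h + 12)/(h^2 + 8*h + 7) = (h^2 + 8*h + 12)/(h^2 + 8*h + 7)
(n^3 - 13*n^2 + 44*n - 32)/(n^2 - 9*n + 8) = n - 4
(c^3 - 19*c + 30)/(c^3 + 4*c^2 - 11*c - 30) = (c - 2)/(c + 2)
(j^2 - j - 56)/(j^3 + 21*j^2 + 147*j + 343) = (j - 8)/(j^2 + 14*j + 49)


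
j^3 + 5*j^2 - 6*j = j*(j - 1)*(j + 6)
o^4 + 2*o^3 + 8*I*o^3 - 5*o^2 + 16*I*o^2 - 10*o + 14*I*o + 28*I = (o + 2)*(o - I)*(o + 2*I)*(o + 7*I)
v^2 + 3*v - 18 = (v - 3)*(v + 6)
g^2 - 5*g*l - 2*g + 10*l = (g - 2)*(g - 5*l)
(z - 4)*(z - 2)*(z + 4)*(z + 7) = z^4 + 5*z^3 - 30*z^2 - 80*z + 224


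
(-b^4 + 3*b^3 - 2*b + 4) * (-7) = 7*b^4 - 21*b^3 + 14*b - 28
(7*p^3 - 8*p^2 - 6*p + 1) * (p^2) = 7*p^5 - 8*p^4 - 6*p^3 + p^2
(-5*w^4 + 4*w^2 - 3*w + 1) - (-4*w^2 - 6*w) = -5*w^4 + 8*w^2 + 3*w + 1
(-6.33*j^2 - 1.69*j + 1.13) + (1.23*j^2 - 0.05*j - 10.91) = -5.1*j^2 - 1.74*j - 9.78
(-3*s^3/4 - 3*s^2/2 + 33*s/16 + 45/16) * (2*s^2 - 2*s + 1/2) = -3*s^5/2 - 3*s^4/2 + 27*s^3/4 + 3*s^2/4 - 147*s/32 + 45/32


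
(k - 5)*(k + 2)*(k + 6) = k^3 + 3*k^2 - 28*k - 60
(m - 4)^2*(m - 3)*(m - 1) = m^4 - 12*m^3 + 51*m^2 - 88*m + 48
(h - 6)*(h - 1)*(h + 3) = h^3 - 4*h^2 - 15*h + 18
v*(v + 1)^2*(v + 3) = v^4 + 5*v^3 + 7*v^2 + 3*v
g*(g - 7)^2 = g^3 - 14*g^2 + 49*g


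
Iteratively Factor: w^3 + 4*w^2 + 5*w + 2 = (w + 2)*(w^2 + 2*w + 1) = (w + 1)*(w + 2)*(w + 1)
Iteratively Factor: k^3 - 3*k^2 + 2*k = (k - 1)*(k^2 - 2*k) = (k - 2)*(k - 1)*(k)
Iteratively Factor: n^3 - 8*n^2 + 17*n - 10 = (n - 1)*(n^2 - 7*n + 10) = (n - 5)*(n - 1)*(n - 2)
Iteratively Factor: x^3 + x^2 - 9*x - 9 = (x - 3)*(x^2 + 4*x + 3) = (x - 3)*(x + 1)*(x + 3)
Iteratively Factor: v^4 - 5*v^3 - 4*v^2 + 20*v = (v + 2)*(v^3 - 7*v^2 + 10*v) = (v - 2)*(v + 2)*(v^2 - 5*v) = v*(v - 2)*(v + 2)*(v - 5)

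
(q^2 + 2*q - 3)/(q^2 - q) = (q + 3)/q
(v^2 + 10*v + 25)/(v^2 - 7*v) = (v^2 + 10*v + 25)/(v*(v - 7))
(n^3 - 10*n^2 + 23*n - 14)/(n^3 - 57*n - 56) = (-n^3 + 10*n^2 - 23*n + 14)/(-n^3 + 57*n + 56)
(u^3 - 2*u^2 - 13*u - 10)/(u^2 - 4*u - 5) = u + 2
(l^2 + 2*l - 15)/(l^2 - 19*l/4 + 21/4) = 4*(l + 5)/(4*l - 7)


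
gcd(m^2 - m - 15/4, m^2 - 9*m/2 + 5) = m - 5/2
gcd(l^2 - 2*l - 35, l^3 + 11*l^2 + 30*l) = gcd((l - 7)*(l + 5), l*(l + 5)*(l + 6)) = l + 5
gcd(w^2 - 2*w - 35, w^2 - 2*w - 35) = w^2 - 2*w - 35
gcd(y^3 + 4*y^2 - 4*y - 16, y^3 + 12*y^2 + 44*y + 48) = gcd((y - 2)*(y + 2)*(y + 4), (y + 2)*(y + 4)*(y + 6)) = y^2 + 6*y + 8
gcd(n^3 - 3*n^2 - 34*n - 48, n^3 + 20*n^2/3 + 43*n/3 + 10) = n^2 + 5*n + 6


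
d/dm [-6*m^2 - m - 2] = -12*m - 1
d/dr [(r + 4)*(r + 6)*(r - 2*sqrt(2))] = 3*r^2 - 4*sqrt(2)*r + 20*r - 20*sqrt(2) + 24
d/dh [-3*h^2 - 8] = -6*h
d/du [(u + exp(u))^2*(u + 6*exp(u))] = (u + exp(u))*((u + exp(u))*(6*exp(u) + 1) + 2*(u + 6*exp(u))*(exp(u) + 1))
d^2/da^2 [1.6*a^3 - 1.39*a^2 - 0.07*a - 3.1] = 9.6*a - 2.78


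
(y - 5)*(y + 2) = y^2 - 3*y - 10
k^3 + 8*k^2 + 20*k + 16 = (k + 2)^2*(k + 4)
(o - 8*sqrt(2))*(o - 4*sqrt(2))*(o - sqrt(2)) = o^3 - 13*sqrt(2)*o^2 + 88*o - 64*sqrt(2)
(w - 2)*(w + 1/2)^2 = w^3 - w^2 - 7*w/4 - 1/2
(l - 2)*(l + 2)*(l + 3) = l^3 + 3*l^2 - 4*l - 12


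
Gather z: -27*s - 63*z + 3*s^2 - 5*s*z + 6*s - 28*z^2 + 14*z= 3*s^2 - 21*s - 28*z^2 + z*(-5*s - 49)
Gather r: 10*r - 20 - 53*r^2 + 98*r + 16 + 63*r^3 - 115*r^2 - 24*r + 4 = 63*r^3 - 168*r^2 + 84*r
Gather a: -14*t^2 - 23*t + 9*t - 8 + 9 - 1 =-14*t^2 - 14*t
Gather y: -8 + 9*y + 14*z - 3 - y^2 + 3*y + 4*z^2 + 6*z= -y^2 + 12*y + 4*z^2 + 20*z - 11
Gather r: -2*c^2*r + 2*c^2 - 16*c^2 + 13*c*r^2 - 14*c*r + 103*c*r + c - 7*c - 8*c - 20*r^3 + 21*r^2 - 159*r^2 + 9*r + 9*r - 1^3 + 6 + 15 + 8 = -14*c^2 - 14*c - 20*r^3 + r^2*(13*c - 138) + r*(-2*c^2 + 89*c + 18) + 28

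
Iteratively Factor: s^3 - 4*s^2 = (s)*(s^2 - 4*s) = s^2*(s - 4)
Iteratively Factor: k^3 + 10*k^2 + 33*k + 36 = (k + 3)*(k^2 + 7*k + 12) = (k + 3)*(k + 4)*(k + 3)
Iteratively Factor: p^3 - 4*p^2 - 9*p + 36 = (p - 3)*(p^2 - p - 12) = (p - 3)*(p + 3)*(p - 4)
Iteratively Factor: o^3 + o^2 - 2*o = (o + 2)*(o^2 - o) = (o - 1)*(o + 2)*(o)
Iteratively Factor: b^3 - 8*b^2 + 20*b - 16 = (b - 2)*(b^2 - 6*b + 8) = (b - 4)*(b - 2)*(b - 2)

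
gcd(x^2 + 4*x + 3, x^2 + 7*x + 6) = x + 1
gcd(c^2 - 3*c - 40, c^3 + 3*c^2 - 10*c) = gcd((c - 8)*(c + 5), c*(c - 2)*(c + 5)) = c + 5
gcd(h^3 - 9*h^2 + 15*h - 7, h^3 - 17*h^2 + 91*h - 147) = h - 7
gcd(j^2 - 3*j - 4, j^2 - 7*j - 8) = j + 1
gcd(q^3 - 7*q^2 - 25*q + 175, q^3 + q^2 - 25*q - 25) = q^2 - 25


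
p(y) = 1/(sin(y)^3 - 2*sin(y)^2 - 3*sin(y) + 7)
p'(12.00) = 0.00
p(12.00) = 0.13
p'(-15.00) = 0.01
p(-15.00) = 0.13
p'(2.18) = -0.17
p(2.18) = 0.27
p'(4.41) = 0.02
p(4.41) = 0.14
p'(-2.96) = -0.04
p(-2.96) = 0.13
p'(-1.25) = -0.02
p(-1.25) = 0.14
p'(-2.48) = 0.01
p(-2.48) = 0.13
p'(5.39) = -0.02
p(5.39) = 0.13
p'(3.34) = -0.04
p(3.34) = 0.13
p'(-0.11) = 0.05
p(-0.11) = 0.14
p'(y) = (-3*sin(y)^2*cos(y) + 4*sin(y)*cos(y) + 3*cos(y))/(sin(y)^3 - 2*sin(y)^2 - 3*sin(y) + 7)^2 = (4*sin(y) + 3*cos(y)^2)*cos(y)/(sin(y)^3 - 2*sin(y)^2 - 3*sin(y) + 7)^2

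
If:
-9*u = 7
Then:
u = -7/9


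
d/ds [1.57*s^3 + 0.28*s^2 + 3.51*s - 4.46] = 4.71*s^2 + 0.56*s + 3.51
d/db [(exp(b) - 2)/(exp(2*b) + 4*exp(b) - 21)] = (-2*(exp(b) - 2)*(exp(b) + 2) + exp(2*b) + 4*exp(b) - 21)*exp(b)/(exp(2*b) + 4*exp(b) - 21)^2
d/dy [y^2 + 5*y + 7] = 2*y + 5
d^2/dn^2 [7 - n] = 0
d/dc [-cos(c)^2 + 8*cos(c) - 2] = 2*(cos(c) - 4)*sin(c)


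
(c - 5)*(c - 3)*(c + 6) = c^3 - 2*c^2 - 33*c + 90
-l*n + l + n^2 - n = (-l + n)*(n - 1)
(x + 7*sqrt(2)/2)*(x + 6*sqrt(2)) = x^2 + 19*sqrt(2)*x/2 + 42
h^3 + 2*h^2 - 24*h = h*(h - 4)*(h + 6)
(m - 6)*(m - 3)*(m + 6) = m^3 - 3*m^2 - 36*m + 108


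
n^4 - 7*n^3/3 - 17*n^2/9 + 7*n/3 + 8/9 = (n - 8/3)*(n - 1)*(n + 1/3)*(n + 1)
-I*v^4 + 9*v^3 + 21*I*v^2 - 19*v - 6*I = (v + I)^2*(v + 6*I)*(-I*v + 1)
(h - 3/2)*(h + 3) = h^2 + 3*h/2 - 9/2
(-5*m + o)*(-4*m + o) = 20*m^2 - 9*m*o + o^2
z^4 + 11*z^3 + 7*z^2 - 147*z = z*(z - 3)*(z + 7)^2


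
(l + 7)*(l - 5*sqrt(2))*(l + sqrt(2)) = l^3 - 4*sqrt(2)*l^2 + 7*l^2 - 28*sqrt(2)*l - 10*l - 70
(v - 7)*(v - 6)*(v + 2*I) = v^3 - 13*v^2 + 2*I*v^2 + 42*v - 26*I*v + 84*I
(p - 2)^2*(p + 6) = p^3 + 2*p^2 - 20*p + 24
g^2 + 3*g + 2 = (g + 1)*(g + 2)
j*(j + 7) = j^2 + 7*j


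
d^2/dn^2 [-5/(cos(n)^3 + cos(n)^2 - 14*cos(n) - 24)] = 5*((53*cos(n) - 8*cos(2*n) - 9*cos(3*n))*(cos(n)^3 + cos(n)^2 - 14*cos(n) - 24)/4 - 2*(3*cos(n)^2 + 2*cos(n) - 14)^2*sin(n)^2)/(cos(n)^3 + cos(n)^2 - 14*cos(n) - 24)^3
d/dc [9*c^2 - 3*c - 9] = 18*c - 3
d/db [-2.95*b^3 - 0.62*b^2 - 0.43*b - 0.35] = -8.85*b^2 - 1.24*b - 0.43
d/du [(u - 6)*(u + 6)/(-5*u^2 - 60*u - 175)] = 2*(-6*u^2 - 71*u - 216)/(5*(u^4 + 24*u^3 + 214*u^2 + 840*u + 1225))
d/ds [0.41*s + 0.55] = 0.410000000000000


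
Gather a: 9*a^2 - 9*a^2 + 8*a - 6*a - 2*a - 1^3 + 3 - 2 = 0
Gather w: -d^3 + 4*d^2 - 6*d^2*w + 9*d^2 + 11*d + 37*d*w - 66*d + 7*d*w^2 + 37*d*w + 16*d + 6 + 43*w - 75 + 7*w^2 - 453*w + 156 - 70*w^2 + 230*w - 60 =-d^3 + 13*d^2 - 39*d + w^2*(7*d - 63) + w*(-6*d^2 + 74*d - 180) + 27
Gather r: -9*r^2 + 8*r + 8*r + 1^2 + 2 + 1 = -9*r^2 + 16*r + 4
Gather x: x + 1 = x + 1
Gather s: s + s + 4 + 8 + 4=2*s + 16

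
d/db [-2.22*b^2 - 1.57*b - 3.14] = -4.44*b - 1.57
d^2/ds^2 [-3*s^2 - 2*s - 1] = -6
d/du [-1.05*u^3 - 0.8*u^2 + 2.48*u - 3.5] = -3.15*u^2 - 1.6*u + 2.48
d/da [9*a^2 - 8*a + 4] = 18*a - 8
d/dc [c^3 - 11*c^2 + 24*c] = 3*c^2 - 22*c + 24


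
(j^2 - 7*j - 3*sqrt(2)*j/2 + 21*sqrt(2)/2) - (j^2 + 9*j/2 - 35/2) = -23*j/2 - 3*sqrt(2)*j/2 + 21*sqrt(2)/2 + 35/2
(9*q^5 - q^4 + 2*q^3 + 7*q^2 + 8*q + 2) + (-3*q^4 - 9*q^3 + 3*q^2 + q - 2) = 9*q^5 - 4*q^4 - 7*q^3 + 10*q^2 + 9*q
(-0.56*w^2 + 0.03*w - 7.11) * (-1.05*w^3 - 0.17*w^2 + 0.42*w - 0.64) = 0.588*w^5 + 0.0637*w^4 + 7.2252*w^3 + 1.5797*w^2 - 3.0054*w + 4.5504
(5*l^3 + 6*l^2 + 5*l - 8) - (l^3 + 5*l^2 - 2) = 4*l^3 + l^2 + 5*l - 6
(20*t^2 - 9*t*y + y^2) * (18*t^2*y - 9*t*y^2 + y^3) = 360*t^4*y - 342*t^3*y^2 + 119*t^2*y^3 - 18*t*y^4 + y^5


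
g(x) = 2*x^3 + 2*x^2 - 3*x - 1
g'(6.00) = 237.00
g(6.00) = 485.00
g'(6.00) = 237.00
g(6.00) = 485.00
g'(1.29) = 12.14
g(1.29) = 2.75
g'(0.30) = -1.26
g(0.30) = -1.67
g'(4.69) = 147.74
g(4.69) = 235.25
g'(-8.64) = 410.34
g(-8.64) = -1115.73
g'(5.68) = 213.29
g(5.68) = 412.99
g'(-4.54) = 102.51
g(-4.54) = -133.31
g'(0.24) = -1.69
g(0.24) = -1.58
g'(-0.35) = -3.66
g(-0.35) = 0.21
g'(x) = 6*x^2 + 4*x - 3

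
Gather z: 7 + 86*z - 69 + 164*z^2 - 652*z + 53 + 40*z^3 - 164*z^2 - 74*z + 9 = 40*z^3 - 640*z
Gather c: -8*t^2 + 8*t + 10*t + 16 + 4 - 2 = -8*t^2 + 18*t + 18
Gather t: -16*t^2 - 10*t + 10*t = -16*t^2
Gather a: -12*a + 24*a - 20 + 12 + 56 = 12*a + 48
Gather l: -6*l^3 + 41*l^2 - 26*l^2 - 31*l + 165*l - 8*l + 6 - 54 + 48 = -6*l^3 + 15*l^2 + 126*l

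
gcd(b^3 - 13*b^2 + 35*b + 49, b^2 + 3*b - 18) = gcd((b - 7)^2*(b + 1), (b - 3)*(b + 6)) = 1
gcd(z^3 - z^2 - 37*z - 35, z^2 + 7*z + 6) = z + 1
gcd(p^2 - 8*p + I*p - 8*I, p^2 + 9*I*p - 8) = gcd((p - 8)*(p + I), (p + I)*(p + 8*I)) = p + I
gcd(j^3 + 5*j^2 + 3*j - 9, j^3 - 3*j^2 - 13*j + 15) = j^2 + 2*j - 3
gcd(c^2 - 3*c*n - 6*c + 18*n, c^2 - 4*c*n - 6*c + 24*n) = c - 6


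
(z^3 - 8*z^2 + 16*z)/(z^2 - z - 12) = z*(z - 4)/(z + 3)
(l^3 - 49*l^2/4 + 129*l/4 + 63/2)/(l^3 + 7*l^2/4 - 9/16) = 4*(l^2 - 13*l + 42)/(4*l^2 + 4*l - 3)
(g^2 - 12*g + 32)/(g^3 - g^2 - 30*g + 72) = (g - 8)/(g^2 + 3*g - 18)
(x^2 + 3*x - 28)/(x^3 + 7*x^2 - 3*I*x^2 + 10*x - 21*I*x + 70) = (x - 4)/(x^2 - 3*I*x + 10)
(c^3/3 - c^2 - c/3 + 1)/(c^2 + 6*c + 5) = (c^2 - 4*c + 3)/(3*(c + 5))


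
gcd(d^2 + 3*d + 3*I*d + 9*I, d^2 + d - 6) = d + 3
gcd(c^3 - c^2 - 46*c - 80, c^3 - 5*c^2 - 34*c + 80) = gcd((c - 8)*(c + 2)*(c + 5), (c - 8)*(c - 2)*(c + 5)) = c^2 - 3*c - 40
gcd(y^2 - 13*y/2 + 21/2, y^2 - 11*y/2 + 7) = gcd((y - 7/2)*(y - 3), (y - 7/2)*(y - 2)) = y - 7/2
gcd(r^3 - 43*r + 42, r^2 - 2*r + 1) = r - 1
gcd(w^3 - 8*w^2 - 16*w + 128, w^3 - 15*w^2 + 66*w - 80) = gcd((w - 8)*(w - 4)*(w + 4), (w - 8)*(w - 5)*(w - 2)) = w - 8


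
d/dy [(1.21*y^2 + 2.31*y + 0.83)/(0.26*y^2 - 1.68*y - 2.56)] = (-2.6334*y^2 - 6.6268*y - 4.5192)/(0.0676*y^4 - 0.8736*y^3 + 1.4912*y^2 + 8.6016*y + 6.5536)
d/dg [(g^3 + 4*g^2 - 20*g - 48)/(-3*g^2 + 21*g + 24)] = (-g^4 + 14*g^3 + 32*g^2 - 32*g + 176)/(3*(g^4 - 14*g^3 + 33*g^2 + 112*g + 64))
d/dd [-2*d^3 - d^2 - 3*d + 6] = -6*d^2 - 2*d - 3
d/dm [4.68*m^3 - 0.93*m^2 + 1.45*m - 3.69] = 14.04*m^2 - 1.86*m + 1.45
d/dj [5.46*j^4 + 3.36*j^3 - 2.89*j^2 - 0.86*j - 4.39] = 21.84*j^3 + 10.08*j^2 - 5.78*j - 0.86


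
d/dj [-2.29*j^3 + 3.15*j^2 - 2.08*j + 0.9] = -6.87*j^2 + 6.3*j - 2.08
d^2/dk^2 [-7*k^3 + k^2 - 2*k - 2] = 2 - 42*k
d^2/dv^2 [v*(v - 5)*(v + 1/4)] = 6*v - 19/2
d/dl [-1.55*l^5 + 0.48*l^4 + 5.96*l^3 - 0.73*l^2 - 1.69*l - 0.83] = -7.75*l^4 + 1.92*l^3 + 17.88*l^2 - 1.46*l - 1.69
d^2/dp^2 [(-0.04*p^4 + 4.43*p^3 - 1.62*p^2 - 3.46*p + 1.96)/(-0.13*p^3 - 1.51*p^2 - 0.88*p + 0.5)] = (3.46944695195361e-18*p^8 - 2.22044604925031e-16*p^7 + 1.96723*p^6 + 3.72610800000001*p^5 - 0.885012000000009*p^4 - 7.83251999999999*p^3 - 6.30672*p^2 - 7.362288*p - 2.140448)/(0.002197*p^9 + 0.076557*p^8 + 0.933855*p^7 + 4.454065*p^6 + 5.73258*p^5 - 0.255318*p^4 - 3.207428*p^3 - 0.0290999999999999*p^2 + 0.66*p - 0.125)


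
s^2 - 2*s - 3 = (s - 3)*(s + 1)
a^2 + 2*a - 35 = (a - 5)*(a + 7)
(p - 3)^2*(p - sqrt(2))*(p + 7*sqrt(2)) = p^4 - 6*p^3 + 6*sqrt(2)*p^3 - 36*sqrt(2)*p^2 - 5*p^2 + 54*sqrt(2)*p + 84*p - 126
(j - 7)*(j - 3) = j^2 - 10*j + 21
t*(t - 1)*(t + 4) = t^3 + 3*t^2 - 4*t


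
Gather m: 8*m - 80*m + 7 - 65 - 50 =-72*m - 108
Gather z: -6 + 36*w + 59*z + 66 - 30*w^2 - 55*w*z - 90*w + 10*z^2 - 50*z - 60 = -30*w^2 - 54*w + 10*z^2 + z*(9 - 55*w)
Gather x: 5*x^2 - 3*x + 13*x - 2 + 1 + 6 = 5*x^2 + 10*x + 5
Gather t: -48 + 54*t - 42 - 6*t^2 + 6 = -6*t^2 + 54*t - 84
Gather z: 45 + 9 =54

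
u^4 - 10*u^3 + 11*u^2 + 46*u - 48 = (u - 8)*(u - 3)*(u - 1)*(u + 2)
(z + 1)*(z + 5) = z^2 + 6*z + 5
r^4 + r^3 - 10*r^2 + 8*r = r*(r - 2)*(r - 1)*(r + 4)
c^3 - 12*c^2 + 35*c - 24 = (c - 8)*(c - 3)*(c - 1)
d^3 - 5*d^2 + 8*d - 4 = (d - 2)^2*(d - 1)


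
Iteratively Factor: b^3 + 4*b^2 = (b)*(b^2 + 4*b) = b^2*(b + 4)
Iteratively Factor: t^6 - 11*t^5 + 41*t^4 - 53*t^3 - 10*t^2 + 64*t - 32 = (t - 4)*(t^5 - 7*t^4 + 13*t^3 - t^2 - 14*t + 8) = (t - 4)*(t - 1)*(t^4 - 6*t^3 + 7*t^2 + 6*t - 8) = (t - 4)^2*(t - 1)*(t^3 - 2*t^2 - t + 2) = (t - 4)^2*(t - 2)*(t - 1)*(t^2 - 1) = (t - 4)^2*(t - 2)*(t - 1)^2*(t + 1)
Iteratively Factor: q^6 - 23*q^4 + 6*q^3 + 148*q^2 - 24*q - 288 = (q - 3)*(q^5 + 3*q^4 - 14*q^3 - 36*q^2 + 40*q + 96) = (q - 3)*(q + 2)*(q^4 + q^3 - 16*q^2 - 4*q + 48) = (q - 3)^2*(q + 2)*(q^3 + 4*q^2 - 4*q - 16) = (q - 3)^2*(q - 2)*(q + 2)*(q^2 + 6*q + 8) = (q - 3)^2*(q - 2)*(q + 2)*(q + 4)*(q + 2)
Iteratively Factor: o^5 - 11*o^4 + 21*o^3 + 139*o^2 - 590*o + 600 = (o - 3)*(o^4 - 8*o^3 - 3*o^2 + 130*o - 200) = (o - 3)*(o + 4)*(o^3 - 12*o^2 + 45*o - 50) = (o - 5)*(o - 3)*(o + 4)*(o^2 - 7*o + 10) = (o - 5)^2*(o - 3)*(o + 4)*(o - 2)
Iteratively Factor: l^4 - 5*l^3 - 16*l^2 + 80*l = (l - 5)*(l^3 - 16*l) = (l - 5)*(l + 4)*(l^2 - 4*l) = (l - 5)*(l - 4)*(l + 4)*(l)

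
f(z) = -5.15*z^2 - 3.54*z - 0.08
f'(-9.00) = 89.16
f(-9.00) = -385.37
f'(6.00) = -65.34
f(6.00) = -206.72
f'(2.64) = -30.73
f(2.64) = -45.32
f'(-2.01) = 17.16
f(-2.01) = -13.77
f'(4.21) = -46.90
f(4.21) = -106.26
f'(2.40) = -28.26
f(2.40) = -38.24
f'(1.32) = -17.14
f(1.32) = -13.73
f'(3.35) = -38.04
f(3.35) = -69.73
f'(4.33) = -48.14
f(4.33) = -111.97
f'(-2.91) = 26.43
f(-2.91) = -33.39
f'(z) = -10.3*z - 3.54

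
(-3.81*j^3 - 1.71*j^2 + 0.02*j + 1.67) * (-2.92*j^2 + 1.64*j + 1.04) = 11.1252*j^5 - 1.2552*j^4 - 6.8252*j^3 - 6.622*j^2 + 2.7596*j + 1.7368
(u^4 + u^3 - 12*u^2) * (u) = u^5 + u^4 - 12*u^3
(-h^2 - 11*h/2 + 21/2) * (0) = 0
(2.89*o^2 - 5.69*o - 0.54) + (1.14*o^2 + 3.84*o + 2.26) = 4.03*o^2 - 1.85*o + 1.72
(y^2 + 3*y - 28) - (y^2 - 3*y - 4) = 6*y - 24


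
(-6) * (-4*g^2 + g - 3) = 24*g^2 - 6*g + 18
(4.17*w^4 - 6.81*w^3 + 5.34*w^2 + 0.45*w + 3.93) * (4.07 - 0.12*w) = -0.5004*w^5 + 17.7891*w^4 - 28.3575*w^3 + 21.6798*w^2 + 1.3599*w + 15.9951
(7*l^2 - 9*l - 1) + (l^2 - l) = 8*l^2 - 10*l - 1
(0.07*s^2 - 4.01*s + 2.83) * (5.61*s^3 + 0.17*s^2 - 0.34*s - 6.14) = 0.3927*s^5 - 22.4842*s^4 + 15.1708*s^3 + 1.4147*s^2 + 23.6592*s - 17.3762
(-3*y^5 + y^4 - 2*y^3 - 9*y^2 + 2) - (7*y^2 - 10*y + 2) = -3*y^5 + y^4 - 2*y^3 - 16*y^2 + 10*y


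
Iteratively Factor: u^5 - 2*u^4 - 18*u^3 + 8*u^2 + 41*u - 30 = (u - 5)*(u^4 + 3*u^3 - 3*u^2 - 7*u + 6) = (u - 5)*(u + 3)*(u^3 - 3*u + 2) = (u - 5)*(u - 1)*(u + 3)*(u^2 + u - 2) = (u - 5)*(u - 1)*(u + 2)*(u + 3)*(u - 1)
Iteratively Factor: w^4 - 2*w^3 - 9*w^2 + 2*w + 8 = (w + 1)*(w^3 - 3*w^2 - 6*w + 8) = (w - 1)*(w + 1)*(w^2 - 2*w - 8) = (w - 4)*(w - 1)*(w + 1)*(w + 2)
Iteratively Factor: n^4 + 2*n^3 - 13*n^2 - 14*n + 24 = (n + 4)*(n^3 - 2*n^2 - 5*n + 6) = (n + 2)*(n + 4)*(n^2 - 4*n + 3) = (n - 1)*(n + 2)*(n + 4)*(n - 3)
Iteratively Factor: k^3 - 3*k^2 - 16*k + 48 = (k - 3)*(k^2 - 16) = (k - 3)*(k + 4)*(k - 4)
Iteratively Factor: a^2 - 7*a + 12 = (a - 3)*(a - 4)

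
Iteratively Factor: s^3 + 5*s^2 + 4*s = (s + 4)*(s^2 + s) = (s + 1)*(s + 4)*(s)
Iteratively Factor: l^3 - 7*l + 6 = (l + 3)*(l^2 - 3*l + 2) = (l - 1)*(l + 3)*(l - 2)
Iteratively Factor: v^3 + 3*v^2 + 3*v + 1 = (v + 1)*(v^2 + 2*v + 1) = (v + 1)^2*(v + 1)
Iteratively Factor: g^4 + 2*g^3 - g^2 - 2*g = (g + 2)*(g^3 - g) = (g - 1)*(g + 2)*(g^2 + g) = g*(g - 1)*(g + 2)*(g + 1)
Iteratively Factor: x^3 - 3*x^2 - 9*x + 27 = (x + 3)*(x^2 - 6*x + 9) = (x - 3)*(x + 3)*(x - 3)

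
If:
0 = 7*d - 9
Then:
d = 9/7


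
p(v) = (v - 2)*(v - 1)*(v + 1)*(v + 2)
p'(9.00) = 2826.00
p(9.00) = 6160.00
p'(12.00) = 6792.00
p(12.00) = 20020.00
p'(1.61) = 0.59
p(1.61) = -2.24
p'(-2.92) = -70.39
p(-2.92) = 34.07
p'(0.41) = -3.82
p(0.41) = 3.19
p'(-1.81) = -5.62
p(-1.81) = -1.65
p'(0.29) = -2.80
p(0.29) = 3.59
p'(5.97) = 791.40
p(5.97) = 1096.07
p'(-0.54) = 4.77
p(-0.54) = 2.63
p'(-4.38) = -292.31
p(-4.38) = 276.12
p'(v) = (v - 2)*(v - 1)*(v + 1) + (v - 2)*(v - 1)*(v + 2) + (v - 2)*(v + 1)*(v + 2) + (v - 1)*(v + 1)*(v + 2)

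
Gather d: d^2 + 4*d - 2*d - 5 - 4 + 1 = d^2 + 2*d - 8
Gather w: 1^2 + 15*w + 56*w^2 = 56*w^2 + 15*w + 1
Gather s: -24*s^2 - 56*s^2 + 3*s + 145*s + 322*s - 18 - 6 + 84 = -80*s^2 + 470*s + 60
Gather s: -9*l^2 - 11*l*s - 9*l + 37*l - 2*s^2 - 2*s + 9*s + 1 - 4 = -9*l^2 + 28*l - 2*s^2 + s*(7 - 11*l) - 3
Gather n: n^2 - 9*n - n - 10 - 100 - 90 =n^2 - 10*n - 200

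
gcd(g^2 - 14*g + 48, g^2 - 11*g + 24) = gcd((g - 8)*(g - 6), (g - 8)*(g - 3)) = g - 8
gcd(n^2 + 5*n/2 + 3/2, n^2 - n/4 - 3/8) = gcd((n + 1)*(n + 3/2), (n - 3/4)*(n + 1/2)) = 1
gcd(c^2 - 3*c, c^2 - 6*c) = c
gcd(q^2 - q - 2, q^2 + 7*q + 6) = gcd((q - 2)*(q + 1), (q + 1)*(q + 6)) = q + 1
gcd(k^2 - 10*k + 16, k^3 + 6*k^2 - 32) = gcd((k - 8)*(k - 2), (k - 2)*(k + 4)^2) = k - 2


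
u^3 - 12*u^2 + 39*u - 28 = (u - 7)*(u - 4)*(u - 1)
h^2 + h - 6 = (h - 2)*(h + 3)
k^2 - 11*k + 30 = (k - 6)*(k - 5)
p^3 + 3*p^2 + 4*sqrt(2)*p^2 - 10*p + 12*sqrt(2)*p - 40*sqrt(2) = (p - 2)*(p + 5)*(p + 4*sqrt(2))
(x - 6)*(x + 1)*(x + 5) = x^3 - 31*x - 30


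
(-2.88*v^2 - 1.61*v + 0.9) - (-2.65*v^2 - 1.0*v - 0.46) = -0.23*v^2 - 0.61*v + 1.36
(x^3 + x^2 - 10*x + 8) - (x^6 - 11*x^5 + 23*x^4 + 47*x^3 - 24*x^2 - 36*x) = -x^6 + 11*x^5 - 23*x^4 - 46*x^3 + 25*x^2 + 26*x + 8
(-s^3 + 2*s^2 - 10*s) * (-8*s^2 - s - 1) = 8*s^5 - 15*s^4 + 79*s^3 + 8*s^2 + 10*s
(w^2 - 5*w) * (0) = 0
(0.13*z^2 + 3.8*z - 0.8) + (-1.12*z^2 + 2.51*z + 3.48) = -0.99*z^2 + 6.31*z + 2.68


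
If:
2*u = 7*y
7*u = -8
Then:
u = -8/7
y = -16/49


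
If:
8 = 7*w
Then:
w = 8/7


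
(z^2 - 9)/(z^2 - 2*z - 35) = (9 - z^2)/(-z^2 + 2*z + 35)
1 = 1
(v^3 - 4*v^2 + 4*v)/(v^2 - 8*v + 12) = v*(v - 2)/(v - 6)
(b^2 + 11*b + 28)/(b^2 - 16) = (b + 7)/(b - 4)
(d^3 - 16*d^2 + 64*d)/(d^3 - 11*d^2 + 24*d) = (d - 8)/(d - 3)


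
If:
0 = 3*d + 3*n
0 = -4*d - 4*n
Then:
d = -n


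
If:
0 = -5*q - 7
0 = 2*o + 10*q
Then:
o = 7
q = -7/5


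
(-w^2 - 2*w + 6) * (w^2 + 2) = -w^4 - 2*w^3 + 4*w^2 - 4*w + 12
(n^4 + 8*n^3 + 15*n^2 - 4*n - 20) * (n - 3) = n^5 + 5*n^4 - 9*n^3 - 49*n^2 - 8*n + 60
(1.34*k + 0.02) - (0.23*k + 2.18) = 1.11*k - 2.16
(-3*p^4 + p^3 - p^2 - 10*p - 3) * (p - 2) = -3*p^5 + 7*p^4 - 3*p^3 - 8*p^2 + 17*p + 6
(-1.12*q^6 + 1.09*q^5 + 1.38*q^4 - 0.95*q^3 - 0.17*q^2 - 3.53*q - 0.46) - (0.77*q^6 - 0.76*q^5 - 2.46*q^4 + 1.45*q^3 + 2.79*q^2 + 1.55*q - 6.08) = -1.89*q^6 + 1.85*q^5 + 3.84*q^4 - 2.4*q^3 - 2.96*q^2 - 5.08*q + 5.62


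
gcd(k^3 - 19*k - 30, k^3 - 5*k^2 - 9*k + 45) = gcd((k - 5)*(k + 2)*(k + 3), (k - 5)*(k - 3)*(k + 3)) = k^2 - 2*k - 15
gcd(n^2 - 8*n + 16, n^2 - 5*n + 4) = n - 4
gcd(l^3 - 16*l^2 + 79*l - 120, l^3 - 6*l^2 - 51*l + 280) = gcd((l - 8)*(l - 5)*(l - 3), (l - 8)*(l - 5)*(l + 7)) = l^2 - 13*l + 40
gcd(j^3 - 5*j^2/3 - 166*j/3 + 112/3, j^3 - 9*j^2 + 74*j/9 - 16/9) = j^2 - 26*j/3 + 16/3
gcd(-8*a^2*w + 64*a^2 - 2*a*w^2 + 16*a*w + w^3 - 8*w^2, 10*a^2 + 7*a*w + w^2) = 2*a + w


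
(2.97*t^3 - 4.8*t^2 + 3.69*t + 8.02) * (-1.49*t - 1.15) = -4.4253*t^4 + 3.7365*t^3 + 0.0218999999999996*t^2 - 16.1933*t - 9.223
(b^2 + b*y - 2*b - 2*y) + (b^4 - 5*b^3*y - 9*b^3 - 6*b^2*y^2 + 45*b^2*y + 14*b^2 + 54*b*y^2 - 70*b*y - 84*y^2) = b^4 - 5*b^3*y - 9*b^3 - 6*b^2*y^2 + 45*b^2*y + 15*b^2 + 54*b*y^2 - 69*b*y - 2*b - 84*y^2 - 2*y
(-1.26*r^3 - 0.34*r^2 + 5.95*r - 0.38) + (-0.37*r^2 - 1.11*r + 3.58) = -1.26*r^3 - 0.71*r^2 + 4.84*r + 3.2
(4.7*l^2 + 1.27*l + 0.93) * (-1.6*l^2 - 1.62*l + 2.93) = -7.52*l^4 - 9.646*l^3 + 10.2256*l^2 + 2.2145*l + 2.7249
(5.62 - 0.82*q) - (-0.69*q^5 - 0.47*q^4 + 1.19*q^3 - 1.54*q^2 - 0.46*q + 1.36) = 0.69*q^5 + 0.47*q^4 - 1.19*q^3 + 1.54*q^2 - 0.36*q + 4.26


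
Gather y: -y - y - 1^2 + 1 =-2*y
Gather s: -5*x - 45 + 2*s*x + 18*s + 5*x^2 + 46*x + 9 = s*(2*x + 18) + 5*x^2 + 41*x - 36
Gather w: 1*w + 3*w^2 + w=3*w^2 + 2*w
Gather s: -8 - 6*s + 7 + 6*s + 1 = 0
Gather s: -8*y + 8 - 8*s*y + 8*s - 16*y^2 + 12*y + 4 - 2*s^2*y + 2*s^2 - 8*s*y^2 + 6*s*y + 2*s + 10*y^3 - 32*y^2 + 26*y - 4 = s^2*(2 - 2*y) + s*(-8*y^2 - 2*y + 10) + 10*y^3 - 48*y^2 + 30*y + 8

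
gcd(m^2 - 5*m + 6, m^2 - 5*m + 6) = m^2 - 5*m + 6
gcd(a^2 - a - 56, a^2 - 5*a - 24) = a - 8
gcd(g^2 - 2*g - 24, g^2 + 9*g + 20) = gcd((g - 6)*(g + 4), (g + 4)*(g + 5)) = g + 4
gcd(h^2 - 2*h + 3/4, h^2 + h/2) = 1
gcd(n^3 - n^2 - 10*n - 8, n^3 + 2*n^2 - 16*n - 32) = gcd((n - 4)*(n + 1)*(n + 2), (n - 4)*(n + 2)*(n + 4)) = n^2 - 2*n - 8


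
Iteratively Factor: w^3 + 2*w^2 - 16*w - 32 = (w + 4)*(w^2 - 2*w - 8) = (w - 4)*(w + 4)*(w + 2)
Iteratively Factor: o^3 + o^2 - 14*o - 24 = (o + 2)*(o^2 - o - 12) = (o - 4)*(o + 2)*(o + 3)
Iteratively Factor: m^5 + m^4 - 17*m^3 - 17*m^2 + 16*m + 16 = (m + 1)*(m^4 - 17*m^2 + 16) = (m + 1)*(m + 4)*(m^3 - 4*m^2 - m + 4) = (m + 1)^2*(m + 4)*(m^2 - 5*m + 4) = (m - 4)*(m + 1)^2*(m + 4)*(m - 1)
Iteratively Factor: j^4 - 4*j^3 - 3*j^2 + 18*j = (j + 2)*(j^3 - 6*j^2 + 9*j) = j*(j + 2)*(j^2 - 6*j + 9) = j*(j - 3)*(j + 2)*(j - 3)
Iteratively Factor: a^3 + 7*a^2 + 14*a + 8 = (a + 4)*(a^2 + 3*a + 2) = (a + 1)*(a + 4)*(a + 2)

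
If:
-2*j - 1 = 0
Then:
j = -1/2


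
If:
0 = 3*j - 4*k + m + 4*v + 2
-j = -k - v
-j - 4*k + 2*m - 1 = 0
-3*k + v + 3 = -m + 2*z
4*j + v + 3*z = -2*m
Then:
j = -25/33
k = -35/66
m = -31/33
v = -5/22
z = 113/66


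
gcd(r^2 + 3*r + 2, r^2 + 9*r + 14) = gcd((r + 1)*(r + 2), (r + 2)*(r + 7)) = r + 2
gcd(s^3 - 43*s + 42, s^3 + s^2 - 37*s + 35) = s^2 + 6*s - 7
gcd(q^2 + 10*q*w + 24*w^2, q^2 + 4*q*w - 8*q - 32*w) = q + 4*w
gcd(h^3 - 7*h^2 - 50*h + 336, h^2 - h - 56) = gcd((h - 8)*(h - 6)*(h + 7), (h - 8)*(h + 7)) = h^2 - h - 56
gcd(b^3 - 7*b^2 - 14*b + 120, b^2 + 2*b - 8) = b + 4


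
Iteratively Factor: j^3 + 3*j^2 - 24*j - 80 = (j - 5)*(j^2 + 8*j + 16) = (j - 5)*(j + 4)*(j + 4)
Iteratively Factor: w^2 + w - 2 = (w - 1)*(w + 2)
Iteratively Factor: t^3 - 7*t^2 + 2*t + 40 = (t - 4)*(t^2 - 3*t - 10) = (t - 5)*(t - 4)*(t + 2)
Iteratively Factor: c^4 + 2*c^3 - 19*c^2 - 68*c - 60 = (c + 2)*(c^3 - 19*c - 30) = (c + 2)^2*(c^2 - 2*c - 15) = (c - 5)*(c + 2)^2*(c + 3)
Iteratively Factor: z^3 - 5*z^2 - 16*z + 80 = (z - 4)*(z^2 - z - 20) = (z - 4)*(z + 4)*(z - 5)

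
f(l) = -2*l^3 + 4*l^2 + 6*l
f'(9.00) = -408.00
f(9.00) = -1080.00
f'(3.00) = -24.00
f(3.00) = 0.00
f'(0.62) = 8.65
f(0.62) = 4.78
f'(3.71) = -46.90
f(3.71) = -24.81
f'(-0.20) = 4.16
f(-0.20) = -1.02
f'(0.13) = 6.94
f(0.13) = 0.84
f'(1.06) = 7.74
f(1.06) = 8.47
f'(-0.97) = -7.41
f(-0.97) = -0.23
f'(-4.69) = -163.50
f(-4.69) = 266.17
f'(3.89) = -53.67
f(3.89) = -33.86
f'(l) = -6*l^2 + 8*l + 6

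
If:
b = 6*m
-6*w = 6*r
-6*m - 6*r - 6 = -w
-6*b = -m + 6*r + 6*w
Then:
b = 0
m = 0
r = -6/7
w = 6/7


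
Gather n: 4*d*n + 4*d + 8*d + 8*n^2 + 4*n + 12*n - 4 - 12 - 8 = 12*d + 8*n^2 + n*(4*d + 16) - 24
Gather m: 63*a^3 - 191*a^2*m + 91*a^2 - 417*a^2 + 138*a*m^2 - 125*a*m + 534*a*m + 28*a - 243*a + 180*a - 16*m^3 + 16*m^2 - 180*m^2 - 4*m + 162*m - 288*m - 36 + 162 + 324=63*a^3 - 326*a^2 - 35*a - 16*m^3 + m^2*(138*a - 164) + m*(-191*a^2 + 409*a - 130) + 450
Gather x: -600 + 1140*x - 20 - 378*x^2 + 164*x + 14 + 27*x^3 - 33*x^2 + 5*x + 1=27*x^3 - 411*x^2 + 1309*x - 605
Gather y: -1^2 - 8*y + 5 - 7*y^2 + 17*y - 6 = -7*y^2 + 9*y - 2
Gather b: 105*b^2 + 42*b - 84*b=105*b^2 - 42*b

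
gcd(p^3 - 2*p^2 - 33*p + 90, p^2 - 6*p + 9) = p - 3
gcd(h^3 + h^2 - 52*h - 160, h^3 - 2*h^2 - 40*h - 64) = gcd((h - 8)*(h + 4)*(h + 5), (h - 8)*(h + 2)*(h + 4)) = h^2 - 4*h - 32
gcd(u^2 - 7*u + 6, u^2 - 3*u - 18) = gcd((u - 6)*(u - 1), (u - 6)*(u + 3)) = u - 6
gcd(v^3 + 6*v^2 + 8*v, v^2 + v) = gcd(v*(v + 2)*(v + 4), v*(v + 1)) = v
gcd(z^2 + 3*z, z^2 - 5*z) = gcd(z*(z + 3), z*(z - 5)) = z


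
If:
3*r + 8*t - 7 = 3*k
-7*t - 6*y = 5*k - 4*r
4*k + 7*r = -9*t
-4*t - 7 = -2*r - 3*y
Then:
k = -1645/1112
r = 931/1112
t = 7/1112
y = 2975/1668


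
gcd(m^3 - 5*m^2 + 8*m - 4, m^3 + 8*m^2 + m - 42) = m - 2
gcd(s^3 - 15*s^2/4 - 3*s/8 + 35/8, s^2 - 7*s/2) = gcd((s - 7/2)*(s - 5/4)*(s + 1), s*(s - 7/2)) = s - 7/2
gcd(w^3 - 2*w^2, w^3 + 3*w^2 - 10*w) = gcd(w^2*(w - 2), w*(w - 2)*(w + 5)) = w^2 - 2*w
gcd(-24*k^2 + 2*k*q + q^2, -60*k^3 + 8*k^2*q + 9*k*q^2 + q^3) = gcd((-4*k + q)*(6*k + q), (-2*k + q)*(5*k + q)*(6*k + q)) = 6*k + q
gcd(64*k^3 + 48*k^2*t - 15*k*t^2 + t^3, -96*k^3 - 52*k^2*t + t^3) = -8*k + t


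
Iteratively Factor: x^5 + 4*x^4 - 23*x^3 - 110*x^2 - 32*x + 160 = (x + 4)*(x^4 - 23*x^2 - 18*x + 40) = (x + 2)*(x + 4)*(x^3 - 2*x^2 - 19*x + 20) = (x - 1)*(x + 2)*(x + 4)*(x^2 - x - 20) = (x - 5)*(x - 1)*(x + 2)*(x + 4)*(x + 4)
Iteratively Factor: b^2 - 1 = (b + 1)*(b - 1)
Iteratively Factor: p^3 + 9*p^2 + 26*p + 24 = (p + 2)*(p^2 + 7*p + 12) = (p + 2)*(p + 4)*(p + 3)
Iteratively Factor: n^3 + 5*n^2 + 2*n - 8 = (n + 4)*(n^2 + n - 2) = (n + 2)*(n + 4)*(n - 1)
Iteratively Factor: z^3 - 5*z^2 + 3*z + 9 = (z - 3)*(z^2 - 2*z - 3) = (z - 3)*(z + 1)*(z - 3)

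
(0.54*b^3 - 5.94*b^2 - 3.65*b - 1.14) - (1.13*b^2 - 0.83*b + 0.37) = 0.54*b^3 - 7.07*b^2 - 2.82*b - 1.51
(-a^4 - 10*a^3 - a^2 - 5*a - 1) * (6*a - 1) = -6*a^5 - 59*a^4 + 4*a^3 - 29*a^2 - a + 1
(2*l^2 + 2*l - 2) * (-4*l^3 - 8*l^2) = -8*l^5 - 24*l^4 - 8*l^3 + 16*l^2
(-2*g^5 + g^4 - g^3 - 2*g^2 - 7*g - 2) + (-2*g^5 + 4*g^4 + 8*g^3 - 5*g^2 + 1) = -4*g^5 + 5*g^4 + 7*g^3 - 7*g^2 - 7*g - 1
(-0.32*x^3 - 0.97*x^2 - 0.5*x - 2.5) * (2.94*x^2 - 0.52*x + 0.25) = -0.9408*x^5 - 2.6854*x^4 - 1.0456*x^3 - 7.3325*x^2 + 1.175*x - 0.625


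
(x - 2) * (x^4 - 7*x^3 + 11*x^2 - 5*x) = x^5 - 9*x^4 + 25*x^3 - 27*x^2 + 10*x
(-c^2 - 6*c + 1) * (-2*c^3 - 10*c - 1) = 2*c^5 + 12*c^4 + 8*c^3 + 61*c^2 - 4*c - 1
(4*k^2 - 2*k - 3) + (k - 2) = 4*k^2 - k - 5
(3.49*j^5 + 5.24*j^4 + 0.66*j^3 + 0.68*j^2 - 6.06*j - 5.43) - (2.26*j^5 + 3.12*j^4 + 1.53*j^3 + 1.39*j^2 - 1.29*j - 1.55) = 1.23*j^5 + 2.12*j^4 - 0.87*j^3 - 0.71*j^2 - 4.77*j - 3.88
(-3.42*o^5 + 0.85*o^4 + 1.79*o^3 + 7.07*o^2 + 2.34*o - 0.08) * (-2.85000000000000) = 9.747*o^5 - 2.4225*o^4 - 5.1015*o^3 - 20.1495*o^2 - 6.669*o + 0.228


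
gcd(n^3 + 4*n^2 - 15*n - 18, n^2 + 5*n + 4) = n + 1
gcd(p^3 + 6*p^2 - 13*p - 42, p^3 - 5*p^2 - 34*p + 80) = 1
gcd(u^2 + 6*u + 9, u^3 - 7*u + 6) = u + 3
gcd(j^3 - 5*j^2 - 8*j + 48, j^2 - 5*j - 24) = j + 3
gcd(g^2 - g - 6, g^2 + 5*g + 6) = g + 2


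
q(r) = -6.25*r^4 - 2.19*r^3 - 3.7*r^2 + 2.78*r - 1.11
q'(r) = -25.0*r^3 - 6.57*r^2 - 7.4*r + 2.78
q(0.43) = -0.99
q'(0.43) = -3.60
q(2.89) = -512.82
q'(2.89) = -676.92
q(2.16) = -170.49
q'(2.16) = -295.80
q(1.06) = -12.82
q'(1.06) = -42.22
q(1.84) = -93.80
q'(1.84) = -188.82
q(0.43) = -0.99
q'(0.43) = -3.60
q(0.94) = -8.46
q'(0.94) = -30.75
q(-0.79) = -6.97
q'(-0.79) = 16.85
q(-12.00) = -126382.95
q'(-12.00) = 42345.50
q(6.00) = -8690.67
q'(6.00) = -5678.14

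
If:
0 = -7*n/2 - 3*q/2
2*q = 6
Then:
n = -9/7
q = 3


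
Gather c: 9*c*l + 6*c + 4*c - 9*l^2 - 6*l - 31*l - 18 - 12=c*(9*l + 10) - 9*l^2 - 37*l - 30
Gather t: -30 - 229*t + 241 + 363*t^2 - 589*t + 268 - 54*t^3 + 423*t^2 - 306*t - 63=-54*t^3 + 786*t^2 - 1124*t + 416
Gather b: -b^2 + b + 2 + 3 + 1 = -b^2 + b + 6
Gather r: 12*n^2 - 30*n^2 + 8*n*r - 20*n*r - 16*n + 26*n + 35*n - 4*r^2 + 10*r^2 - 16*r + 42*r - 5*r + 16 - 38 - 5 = -18*n^2 + 45*n + 6*r^2 + r*(21 - 12*n) - 27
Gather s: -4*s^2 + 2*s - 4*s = -4*s^2 - 2*s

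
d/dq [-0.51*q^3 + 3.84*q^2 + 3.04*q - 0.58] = -1.53*q^2 + 7.68*q + 3.04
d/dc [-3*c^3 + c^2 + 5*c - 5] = -9*c^2 + 2*c + 5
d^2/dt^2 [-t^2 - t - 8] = -2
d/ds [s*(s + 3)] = 2*s + 3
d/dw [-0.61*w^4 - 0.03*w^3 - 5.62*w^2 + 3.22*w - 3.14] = -2.44*w^3 - 0.09*w^2 - 11.24*w + 3.22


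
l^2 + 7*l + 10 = (l + 2)*(l + 5)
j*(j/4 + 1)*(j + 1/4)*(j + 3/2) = j^4/4 + 23*j^3/16 + 59*j^2/32 + 3*j/8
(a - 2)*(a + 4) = a^2 + 2*a - 8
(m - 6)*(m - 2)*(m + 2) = m^3 - 6*m^2 - 4*m + 24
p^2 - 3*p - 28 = (p - 7)*(p + 4)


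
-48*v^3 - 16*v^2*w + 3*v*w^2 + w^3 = (-4*v + w)*(3*v + w)*(4*v + w)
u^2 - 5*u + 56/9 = (u - 8/3)*(u - 7/3)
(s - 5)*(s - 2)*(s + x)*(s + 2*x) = s^4 + 3*s^3*x - 7*s^3 + 2*s^2*x^2 - 21*s^2*x + 10*s^2 - 14*s*x^2 + 30*s*x + 20*x^2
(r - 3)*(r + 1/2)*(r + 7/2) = r^3 + r^2 - 41*r/4 - 21/4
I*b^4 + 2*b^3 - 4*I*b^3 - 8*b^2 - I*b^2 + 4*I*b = b*(b - 4)*(b - I)*(I*b + 1)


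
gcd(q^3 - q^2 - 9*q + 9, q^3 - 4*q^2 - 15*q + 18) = q^2 + 2*q - 3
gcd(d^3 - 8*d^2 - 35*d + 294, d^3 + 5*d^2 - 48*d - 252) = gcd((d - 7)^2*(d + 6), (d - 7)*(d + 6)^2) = d^2 - d - 42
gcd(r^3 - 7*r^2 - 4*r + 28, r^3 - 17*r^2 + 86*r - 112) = r^2 - 9*r + 14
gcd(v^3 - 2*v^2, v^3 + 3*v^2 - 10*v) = v^2 - 2*v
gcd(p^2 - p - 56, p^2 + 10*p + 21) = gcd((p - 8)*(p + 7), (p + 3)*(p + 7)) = p + 7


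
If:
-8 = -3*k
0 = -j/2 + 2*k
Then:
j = 32/3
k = 8/3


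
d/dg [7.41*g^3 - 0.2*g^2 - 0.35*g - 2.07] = 22.23*g^2 - 0.4*g - 0.35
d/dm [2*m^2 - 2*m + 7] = 4*m - 2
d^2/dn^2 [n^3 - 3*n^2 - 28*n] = 6*n - 6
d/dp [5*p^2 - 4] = 10*p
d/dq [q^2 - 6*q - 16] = 2*q - 6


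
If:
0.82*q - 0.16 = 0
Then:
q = 0.20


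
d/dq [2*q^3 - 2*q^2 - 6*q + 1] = 6*q^2 - 4*q - 6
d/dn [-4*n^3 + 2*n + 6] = 2 - 12*n^2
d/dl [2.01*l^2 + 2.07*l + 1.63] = 4.02*l + 2.07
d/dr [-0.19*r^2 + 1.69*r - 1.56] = 1.69 - 0.38*r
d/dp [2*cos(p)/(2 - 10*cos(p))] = -sin(p)/(5*cos(p) - 1)^2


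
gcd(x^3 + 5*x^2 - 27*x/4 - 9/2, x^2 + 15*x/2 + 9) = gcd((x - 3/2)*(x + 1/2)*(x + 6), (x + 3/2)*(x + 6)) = x + 6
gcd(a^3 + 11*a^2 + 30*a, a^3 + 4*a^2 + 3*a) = a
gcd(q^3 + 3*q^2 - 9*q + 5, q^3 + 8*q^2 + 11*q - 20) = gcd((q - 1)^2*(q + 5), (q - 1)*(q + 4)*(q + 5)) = q^2 + 4*q - 5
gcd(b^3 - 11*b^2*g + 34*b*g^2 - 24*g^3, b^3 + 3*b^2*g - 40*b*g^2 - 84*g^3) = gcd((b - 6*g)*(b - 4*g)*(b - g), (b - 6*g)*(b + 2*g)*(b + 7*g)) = b - 6*g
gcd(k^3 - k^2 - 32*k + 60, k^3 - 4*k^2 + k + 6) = k - 2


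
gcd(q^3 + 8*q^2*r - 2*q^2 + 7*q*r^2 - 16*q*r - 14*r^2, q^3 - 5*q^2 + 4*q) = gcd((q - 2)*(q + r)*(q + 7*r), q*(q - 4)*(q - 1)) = 1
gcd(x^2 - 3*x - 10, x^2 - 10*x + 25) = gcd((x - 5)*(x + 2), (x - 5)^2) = x - 5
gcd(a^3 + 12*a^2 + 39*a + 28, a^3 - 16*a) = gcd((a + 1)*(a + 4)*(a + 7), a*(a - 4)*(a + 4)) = a + 4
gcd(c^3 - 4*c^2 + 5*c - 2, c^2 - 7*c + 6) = c - 1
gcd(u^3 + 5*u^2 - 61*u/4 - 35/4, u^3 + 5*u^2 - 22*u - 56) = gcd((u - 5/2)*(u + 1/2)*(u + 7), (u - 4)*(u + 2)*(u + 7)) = u + 7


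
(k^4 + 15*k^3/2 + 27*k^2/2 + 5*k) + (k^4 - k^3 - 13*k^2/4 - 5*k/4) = 2*k^4 + 13*k^3/2 + 41*k^2/4 + 15*k/4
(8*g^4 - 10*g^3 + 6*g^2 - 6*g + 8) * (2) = 16*g^4 - 20*g^3 + 12*g^2 - 12*g + 16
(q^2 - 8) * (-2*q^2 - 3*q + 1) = -2*q^4 - 3*q^3 + 17*q^2 + 24*q - 8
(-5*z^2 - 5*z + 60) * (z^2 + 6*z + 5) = -5*z^4 - 35*z^3 + 5*z^2 + 335*z + 300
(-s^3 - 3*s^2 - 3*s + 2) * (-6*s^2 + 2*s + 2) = 6*s^5 + 16*s^4 + 10*s^3 - 24*s^2 - 2*s + 4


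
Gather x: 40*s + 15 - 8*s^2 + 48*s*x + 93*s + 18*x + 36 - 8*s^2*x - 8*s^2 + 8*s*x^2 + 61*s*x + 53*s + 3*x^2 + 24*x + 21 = -16*s^2 + 186*s + x^2*(8*s + 3) + x*(-8*s^2 + 109*s + 42) + 72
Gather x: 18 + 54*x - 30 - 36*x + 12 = 18*x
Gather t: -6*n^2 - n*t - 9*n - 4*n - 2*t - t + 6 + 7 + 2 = -6*n^2 - 13*n + t*(-n - 3) + 15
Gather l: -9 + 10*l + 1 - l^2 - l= -l^2 + 9*l - 8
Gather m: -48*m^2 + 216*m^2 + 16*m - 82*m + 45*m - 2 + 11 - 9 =168*m^2 - 21*m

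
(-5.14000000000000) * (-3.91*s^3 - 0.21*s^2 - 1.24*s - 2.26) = 20.0974*s^3 + 1.0794*s^2 + 6.3736*s + 11.6164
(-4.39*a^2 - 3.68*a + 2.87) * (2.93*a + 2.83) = -12.8627*a^3 - 23.2061*a^2 - 2.0053*a + 8.1221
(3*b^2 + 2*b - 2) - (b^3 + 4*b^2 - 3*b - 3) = -b^3 - b^2 + 5*b + 1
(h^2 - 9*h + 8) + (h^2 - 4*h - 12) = 2*h^2 - 13*h - 4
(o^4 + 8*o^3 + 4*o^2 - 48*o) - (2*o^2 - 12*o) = o^4 + 8*o^3 + 2*o^2 - 36*o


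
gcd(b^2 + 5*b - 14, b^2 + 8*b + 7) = b + 7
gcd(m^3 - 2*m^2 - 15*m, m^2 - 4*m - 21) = m + 3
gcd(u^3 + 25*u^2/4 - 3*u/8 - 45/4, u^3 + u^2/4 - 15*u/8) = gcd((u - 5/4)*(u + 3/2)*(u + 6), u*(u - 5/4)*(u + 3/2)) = u^2 + u/4 - 15/8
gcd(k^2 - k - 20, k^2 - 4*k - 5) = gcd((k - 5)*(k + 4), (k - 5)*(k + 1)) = k - 5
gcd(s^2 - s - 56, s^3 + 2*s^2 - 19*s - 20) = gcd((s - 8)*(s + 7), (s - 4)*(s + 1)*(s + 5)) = 1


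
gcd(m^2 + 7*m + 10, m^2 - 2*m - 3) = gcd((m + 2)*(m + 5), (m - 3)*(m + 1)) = 1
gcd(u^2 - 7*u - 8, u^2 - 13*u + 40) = u - 8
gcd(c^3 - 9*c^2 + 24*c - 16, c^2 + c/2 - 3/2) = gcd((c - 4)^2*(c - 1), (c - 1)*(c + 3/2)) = c - 1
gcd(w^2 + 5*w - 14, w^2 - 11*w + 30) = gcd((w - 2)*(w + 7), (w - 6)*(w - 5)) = 1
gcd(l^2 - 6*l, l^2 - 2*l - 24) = l - 6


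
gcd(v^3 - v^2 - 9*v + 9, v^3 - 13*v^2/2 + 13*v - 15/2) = v^2 - 4*v + 3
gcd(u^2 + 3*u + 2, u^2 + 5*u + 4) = u + 1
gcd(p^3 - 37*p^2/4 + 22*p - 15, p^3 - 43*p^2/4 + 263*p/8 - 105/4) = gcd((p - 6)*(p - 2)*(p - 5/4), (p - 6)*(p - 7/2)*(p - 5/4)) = p^2 - 29*p/4 + 15/2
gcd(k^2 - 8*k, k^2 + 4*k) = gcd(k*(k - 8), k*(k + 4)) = k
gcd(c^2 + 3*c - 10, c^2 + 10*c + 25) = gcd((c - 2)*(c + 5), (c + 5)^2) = c + 5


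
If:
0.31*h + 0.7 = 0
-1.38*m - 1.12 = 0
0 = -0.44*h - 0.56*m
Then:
No Solution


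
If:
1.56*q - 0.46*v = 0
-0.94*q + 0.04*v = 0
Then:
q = 0.00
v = 0.00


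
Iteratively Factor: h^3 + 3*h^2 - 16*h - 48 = (h + 3)*(h^2 - 16) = (h - 4)*(h + 3)*(h + 4)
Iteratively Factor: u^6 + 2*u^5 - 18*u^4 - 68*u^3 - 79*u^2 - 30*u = (u + 3)*(u^5 - u^4 - 15*u^3 - 23*u^2 - 10*u) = u*(u + 3)*(u^4 - u^3 - 15*u^2 - 23*u - 10) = u*(u + 1)*(u + 3)*(u^3 - 2*u^2 - 13*u - 10) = u*(u + 1)^2*(u + 3)*(u^2 - 3*u - 10) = u*(u + 1)^2*(u + 2)*(u + 3)*(u - 5)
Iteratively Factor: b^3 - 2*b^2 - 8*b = (b)*(b^2 - 2*b - 8) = b*(b + 2)*(b - 4)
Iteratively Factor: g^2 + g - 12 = (g + 4)*(g - 3)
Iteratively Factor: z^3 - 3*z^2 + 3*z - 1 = (z - 1)*(z^2 - 2*z + 1) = (z - 1)^2*(z - 1)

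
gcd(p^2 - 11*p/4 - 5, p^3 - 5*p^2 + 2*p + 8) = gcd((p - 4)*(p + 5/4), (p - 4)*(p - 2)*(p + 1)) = p - 4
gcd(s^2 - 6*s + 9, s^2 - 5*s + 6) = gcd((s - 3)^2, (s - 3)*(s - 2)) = s - 3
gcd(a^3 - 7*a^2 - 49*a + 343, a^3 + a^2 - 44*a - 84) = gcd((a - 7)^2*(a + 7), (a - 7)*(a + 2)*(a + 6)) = a - 7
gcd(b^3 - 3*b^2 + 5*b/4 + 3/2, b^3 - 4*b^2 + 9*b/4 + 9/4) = b^2 - b - 3/4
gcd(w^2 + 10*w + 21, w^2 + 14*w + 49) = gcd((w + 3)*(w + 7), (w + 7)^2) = w + 7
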